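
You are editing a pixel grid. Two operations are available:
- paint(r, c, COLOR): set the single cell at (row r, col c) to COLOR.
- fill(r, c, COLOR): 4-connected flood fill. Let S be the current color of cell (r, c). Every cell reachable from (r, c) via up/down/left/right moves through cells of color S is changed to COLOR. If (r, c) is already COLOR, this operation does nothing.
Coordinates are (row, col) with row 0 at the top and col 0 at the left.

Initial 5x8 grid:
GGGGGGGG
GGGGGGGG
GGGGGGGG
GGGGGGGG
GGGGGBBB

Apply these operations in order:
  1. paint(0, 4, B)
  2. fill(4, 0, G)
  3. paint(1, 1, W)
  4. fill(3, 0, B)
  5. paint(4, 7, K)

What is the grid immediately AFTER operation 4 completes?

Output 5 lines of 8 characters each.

Answer: BBBBBBBB
BWBBBBBB
BBBBBBBB
BBBBBBBB
BBBBBBBB

Derivation:
After op 1 paint(0,4,B):
GGGGBGGG
GGGGGGGG
GGGGGGGG
GGGGGGGG
GGGGGBBB
After op 2 fill(4,0,G) [0 cells changed]:
GGGGBGGG
GGGGGGGG
GGGGGGGG
GGGGGGGG
GGGGGBBB
After op 3 paint(1,1,W):
GGGGBGGG
GWGGGGGG
GGGGGGGG
GGGGGGGG
GGGGGBBB
After op 4 fill(3,0,B) [35 cells changed]:
BBBBBBBB
BWBBBBBB
BBBBBBBB
BBBBBBBB
BBBBBBBB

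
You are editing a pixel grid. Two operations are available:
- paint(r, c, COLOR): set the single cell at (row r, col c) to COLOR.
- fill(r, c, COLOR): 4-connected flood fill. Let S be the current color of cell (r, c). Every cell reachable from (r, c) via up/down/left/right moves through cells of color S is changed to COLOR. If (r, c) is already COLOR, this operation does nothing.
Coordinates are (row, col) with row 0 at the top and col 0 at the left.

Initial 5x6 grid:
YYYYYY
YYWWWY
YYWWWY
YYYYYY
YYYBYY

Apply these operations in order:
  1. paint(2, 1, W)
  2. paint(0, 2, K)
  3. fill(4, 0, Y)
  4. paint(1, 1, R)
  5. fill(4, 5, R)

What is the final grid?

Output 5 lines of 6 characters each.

Answer: RRKRRR
RRWWWR
RWWWWR
RRRRRR
RRRBRR

Derivation:
After op 1 paint(2,1,W):
YYYYYY
YYWWWY
YWWWWY
YYYYYY
YYYBYY
After op 2 paint(0,2,K):
YYKYYY
YYWWWY
YWWWWY
YYYYYY
YYYBYY
After op 3 fill(4,0,Y) [0 cells changed]:
YYKYYY
YYWWWY
YWWWWY
YYYYYY
YYYBYY
After op 4 paint(1,1,R):
YYKYYY
YRWWWY
YWWWWY
YYYYYY
YYYBYY
After op 5 fill(4,5,R) [20 cells changed]:
RRKRRR
RRWWWR
RWWWWR
RRRRRR
RRRBRR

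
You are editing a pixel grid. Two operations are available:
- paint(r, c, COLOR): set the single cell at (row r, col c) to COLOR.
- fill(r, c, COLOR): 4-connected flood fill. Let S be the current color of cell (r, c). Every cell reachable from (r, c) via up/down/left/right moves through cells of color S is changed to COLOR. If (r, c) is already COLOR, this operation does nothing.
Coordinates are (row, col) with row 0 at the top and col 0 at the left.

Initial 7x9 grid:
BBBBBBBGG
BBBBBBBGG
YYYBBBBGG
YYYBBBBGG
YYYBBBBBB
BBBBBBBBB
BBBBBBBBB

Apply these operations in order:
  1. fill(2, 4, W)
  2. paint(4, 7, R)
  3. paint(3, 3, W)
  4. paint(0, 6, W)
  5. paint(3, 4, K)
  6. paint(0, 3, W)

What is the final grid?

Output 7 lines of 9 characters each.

After op 1 fill(2,4,W) [46 cells changed]:
WWWWWWWGG
WWWWWWWGG
YYYWWWWGG
YYYWWWWGG
YYYWWWWWW
WWWWWWWWW
WWWWWWWWW
After op 2 paint(4,7,R):
WWWWWWWGG
WWWWWWWGG
YYYWWWWGG
YYYWWWWGG
YYYWWWWRW
WWWWWWWWW
WWWWWWWWW
After op 3 paint(3,3,W):
WWWWWWWGG
WWWWWWWGG
YYYWWWWGG
YYYWWWWGG
YYYWWWWRW
WWWWWWWWW
WWWWWWWWW
After op 4 paint(0,6,W):
WWWWWWWGG
WWWWWWWGG
YYYWWWWGG
YYYWWWWGG
YYYWWWWRW
WWWWWWWWW
WWWWWWWWW
After op 5 paint(3,4,K):
WWWWWWWGG
WWWWWWWGG
YYYWWWWGG
YYYWKWWGG
YYYWWWWRW
WWWWWWWWW
WWWWWWWWW
After op 6 paint(0,3,W):
WWWWWWWGG
WWWWWWWGG
YYYWWWWGG
YYYWKWWGG
YYYWWWWRW
WWWWWWWWW
WWWWWWWWW

Answer: WWWWWWWGG
WWWWWWWGG
YYYWWWWGG
YYYWKWWGG
YYYWWWWRW
WWWWWWWWW
WWWWWWWWW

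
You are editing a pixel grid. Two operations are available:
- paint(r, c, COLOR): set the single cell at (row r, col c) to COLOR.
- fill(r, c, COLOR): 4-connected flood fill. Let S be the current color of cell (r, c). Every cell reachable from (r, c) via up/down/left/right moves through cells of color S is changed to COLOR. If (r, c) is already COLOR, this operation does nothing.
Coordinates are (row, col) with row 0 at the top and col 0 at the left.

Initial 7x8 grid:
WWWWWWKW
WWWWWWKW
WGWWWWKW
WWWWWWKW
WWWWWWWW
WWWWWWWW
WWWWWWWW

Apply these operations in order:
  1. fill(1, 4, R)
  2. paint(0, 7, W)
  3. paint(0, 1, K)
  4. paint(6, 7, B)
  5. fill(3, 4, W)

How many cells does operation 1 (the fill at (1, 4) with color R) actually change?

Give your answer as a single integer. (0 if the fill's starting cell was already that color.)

Answer: 51

Derivation:
After op 1 fill(1,4,R) [51 cells changed]:
RRRRRRKR
RRRRRRKR
RGRRRRKR
RRRRRRKR
RRRRRRRR
RRRRRRRR
RRRRRRRR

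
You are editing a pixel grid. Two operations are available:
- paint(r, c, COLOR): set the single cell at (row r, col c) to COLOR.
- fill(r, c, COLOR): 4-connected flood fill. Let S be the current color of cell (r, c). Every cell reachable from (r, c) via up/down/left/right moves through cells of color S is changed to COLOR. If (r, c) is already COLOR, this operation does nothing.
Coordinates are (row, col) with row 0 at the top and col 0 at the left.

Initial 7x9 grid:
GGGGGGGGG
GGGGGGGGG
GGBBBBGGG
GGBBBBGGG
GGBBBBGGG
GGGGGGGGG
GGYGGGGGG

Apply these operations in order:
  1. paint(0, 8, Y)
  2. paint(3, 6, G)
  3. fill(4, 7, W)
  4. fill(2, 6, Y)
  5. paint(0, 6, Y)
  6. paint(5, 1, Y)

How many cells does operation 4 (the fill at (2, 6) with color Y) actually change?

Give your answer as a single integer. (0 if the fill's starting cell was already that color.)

Answer: 49

Derivation:
After op 1 paint(0,8,Y):
GGGGGGGGY
GGGGGGGGG
GGBBBBGGG
GGBBBBGGG
GGBBBBGGG
GGGGGGGGG
GGYGGGGGG
After op 2 paint(3,6,G):
GGGGGGGGY
GGGGGGGGG
GGBBBBGGG
GGBBBBGGG
GGBBBBGGG
GGGGGGGGG
GGYGGGGGG
After op 3 fill(4,7,W) [49 cells changed]:
WWWWWWWWY
WWWWWWWWW
WWBBBBWWW
WWBBBBWWW
WWBBBBWWW
WWWWWWWWW
WWYWWWWWW
After op 4 fill(2,6,Y) [49 cells changed]:
YYYYYYYYY
YYYYYYYYY
YYBBBBYYY
YYBBBBYYY
YYBBBBYYY
YYYYYYYYY
YYYYYYYYY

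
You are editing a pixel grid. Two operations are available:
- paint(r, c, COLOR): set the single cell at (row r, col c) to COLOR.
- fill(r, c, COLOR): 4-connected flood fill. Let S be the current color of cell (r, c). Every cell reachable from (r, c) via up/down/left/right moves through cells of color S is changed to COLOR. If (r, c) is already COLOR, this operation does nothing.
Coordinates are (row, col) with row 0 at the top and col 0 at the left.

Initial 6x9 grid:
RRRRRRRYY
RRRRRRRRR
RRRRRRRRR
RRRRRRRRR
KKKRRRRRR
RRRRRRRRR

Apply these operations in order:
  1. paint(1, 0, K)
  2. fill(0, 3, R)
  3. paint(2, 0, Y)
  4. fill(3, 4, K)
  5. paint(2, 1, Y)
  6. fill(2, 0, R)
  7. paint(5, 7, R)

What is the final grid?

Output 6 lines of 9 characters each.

Answer: KKKKKKKYY
KKKKKKKKK
RRKKKKKKK
KKKKKKKKK
KKKKKKKKK
KKKKKKKRK

Derivation:
After op 1 paint(1,0,K):
RRRRRRRYY
KRRRRRRRR
RRRRRRRRR
RRRRRRRRR
KKKRRRRRR
RRRRRRRRR
After op 2 fill(0,3,R) [0 cells changed]:
RRRRRRRYY
KRRRRRRRR
RRRRRRRRR
RRRRRRRRR
KKKRRRRRR
RRRRRRRRR
After op 3 paint(2,0,Y):
RRRRRRRYY
KRRRRRRRR
YRRRRRRRR
RRRRRRRRR
KKKRRRRRR
RRRRRRRRR
After op 4 fill(3,4,K) [47 cells changed]:
KKKKKKKYY
KKKKKKKKK
YKKKKKKKK
KKKKKKKKK
KKKKKKKKK
KKKKKKKKK
After op 5 paint(2,1,Y):
KKKKKKKYY
KKKKKKKKK
YYKKKKKKK
KKKKKKKKK
KKKKKKKKK
KKKKKKKKK
After op 6 fill(2,0,R) [2 cells changed]:
KKKKKKKYY
KKKKKKKKK
RRKKKKKKK
KKKKKKKKK
KKKKKKKKK
KKKKKKKKK
After op 7 paint(5,7,R):
KKKKKKKYY
KKKKKKKKK
RRKKKKKKK
KKKKKKKKK
KKKKKKKKK
KKKKKKKRK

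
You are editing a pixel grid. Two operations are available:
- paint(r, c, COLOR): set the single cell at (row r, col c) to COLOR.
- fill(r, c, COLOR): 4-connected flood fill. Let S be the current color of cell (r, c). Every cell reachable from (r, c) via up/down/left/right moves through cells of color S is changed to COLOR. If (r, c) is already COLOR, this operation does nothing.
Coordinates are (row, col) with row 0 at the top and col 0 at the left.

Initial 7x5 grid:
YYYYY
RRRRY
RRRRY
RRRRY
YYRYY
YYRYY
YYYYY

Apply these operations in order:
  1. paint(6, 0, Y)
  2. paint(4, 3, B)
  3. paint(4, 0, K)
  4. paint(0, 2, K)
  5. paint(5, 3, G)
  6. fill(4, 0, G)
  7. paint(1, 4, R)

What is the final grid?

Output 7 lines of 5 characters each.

After op 1 paint(6,0,Y):
YYYYY
RRRRY
RRRRY
RRRRY
YYRYY
YYRYY
YYYYY
After op 2 paint(4,3,B):
YYYYY
RRRRY
RRRRY
RRRRY
YYRBY
YYRYY
YYYYY
After op 3 paint(4,0,K):
YYYYY
RRRRY
RRRRY
RRRRY
KYRBY
YYRYY
YYYYY
After op 4 paint(0,2,K):
YYKYY
RRRRY
RRRRY
RRRRY
KYRBY
YYRYY
YYYYY
After op 5 paint(5,3,G):
YYKYY
RRRRY
RRRRY
RRRRY
KYRBY
YYRGY
YYYYY
After op 6 fill(4,0,G) [1 cells changed]:
YYKYY
RRRRY
RRRRY
RRRRY
GYRBY
YYRGY
YYYYY
After op 7 paint(1,4,R):
YYKYY
RRRRR
RRRRY
RRRRY
GYRBY
YYRGY
YYYYY

Answer: YYKYY
RRRRR
RRRRY
RRRRY
GYRBY
YYRGY
YYYYY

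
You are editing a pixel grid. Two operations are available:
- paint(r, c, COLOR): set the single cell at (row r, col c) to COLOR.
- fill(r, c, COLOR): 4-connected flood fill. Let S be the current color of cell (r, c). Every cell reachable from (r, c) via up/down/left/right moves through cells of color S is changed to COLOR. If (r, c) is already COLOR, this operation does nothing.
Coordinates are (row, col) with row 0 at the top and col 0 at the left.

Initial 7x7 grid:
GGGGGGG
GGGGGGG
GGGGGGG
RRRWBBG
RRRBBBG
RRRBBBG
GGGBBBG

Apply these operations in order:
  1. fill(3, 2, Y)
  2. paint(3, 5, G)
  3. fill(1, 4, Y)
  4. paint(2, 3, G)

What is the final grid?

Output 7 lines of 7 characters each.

Answer: YYYYYYY
YYYYYYY
YYYGYYY
YYYWBYY
YYYBBBY
YYYBBBY
GGGBBBY

Derivation:
After op 1 fill(3,2,Y) [9 cells changed]:
GGGGGGG
GGGGGGG
GGGGGGG
YYYWBBG
YYYBBBG
YYYBBBG
GGGBBBG
After op 2 paint(3,5,G):
GGGGGGG
GGGGGGG
GGGGGGG
YYYWBGG
YYYBBBG
YYYBBBG
GGGBBBG
After op 3 fill(1,4,Y) [26 cells changed]:
YYYYYYY
YYYYYYY
YYYYYYY
YYYWBYY
YYYBBBY
YYYBBBY
GGGBBBY
After op 4 paint(2,3,G):
YYYYYYY
YYYYYYY
YYYGYYY
YYYWBYY
YYYBBBY
YYYBBBY
GGGBBBY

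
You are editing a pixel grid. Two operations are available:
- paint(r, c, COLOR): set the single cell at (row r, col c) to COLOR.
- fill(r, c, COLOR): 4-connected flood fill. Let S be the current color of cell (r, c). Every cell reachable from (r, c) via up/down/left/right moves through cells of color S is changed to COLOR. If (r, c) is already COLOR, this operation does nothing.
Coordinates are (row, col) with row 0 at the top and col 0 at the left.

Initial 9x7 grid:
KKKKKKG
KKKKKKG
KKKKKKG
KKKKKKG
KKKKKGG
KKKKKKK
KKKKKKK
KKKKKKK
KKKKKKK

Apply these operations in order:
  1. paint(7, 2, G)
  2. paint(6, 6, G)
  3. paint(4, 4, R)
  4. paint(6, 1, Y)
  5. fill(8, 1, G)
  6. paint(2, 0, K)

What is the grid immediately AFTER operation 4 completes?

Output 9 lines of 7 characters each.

Answer: KKKKKKG
KKKKKKG
KKKKKKG
KKKKKKG
KKKKRGG
KKKKKKK
KYKKKKG
KKGKKKK
KKKKKKK

Derivation:
After op 1 paint(7,2,G):
KKKKKKG
KKKKKKG
KKKKKKG
KKKKKKG
KKKKKGG
KKKKKKK
KKKKKKK
KKGKKKK
KKKKKKK
After op 2 paint(6,6,G):
KKKKKKG
KKKKKKG
KKKKKKG
KKKKKKG
KKKKKGG
KKKKKKK
KKKKKKG
KKGKKKK
KKKKKKK
After op 3 paint(4,4,R):
KKKKKKG
KKKKKKG
KKKKKKG
KKKKKKG
KKKKRGG
KKKKKKK
KKKKKKG
KKGKKKK
KKKKKKK
After op 4 paint(6,1,Y):
KKKKKKG
KKKKKKG
KKKKKKG
KKKKKKG
KKKKRGG
KKKKKKK
KYKKKKG
KKGKKKK
KKKKKKK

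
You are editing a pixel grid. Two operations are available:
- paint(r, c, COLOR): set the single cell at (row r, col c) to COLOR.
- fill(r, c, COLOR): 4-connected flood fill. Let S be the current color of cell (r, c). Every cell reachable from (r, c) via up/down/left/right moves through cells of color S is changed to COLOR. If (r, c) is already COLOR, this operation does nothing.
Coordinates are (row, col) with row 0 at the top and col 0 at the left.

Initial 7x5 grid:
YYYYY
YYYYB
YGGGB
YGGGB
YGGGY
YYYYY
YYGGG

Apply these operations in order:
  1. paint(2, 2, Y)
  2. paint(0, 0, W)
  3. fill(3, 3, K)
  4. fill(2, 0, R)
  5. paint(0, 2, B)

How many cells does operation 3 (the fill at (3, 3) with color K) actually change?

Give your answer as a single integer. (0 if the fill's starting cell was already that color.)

After op 1 paint(2,2,Y):
YYYYY
YYYYB
YGYGB
YGGGB
YGGGY
YYYYY
YYGGG
After op 2 paint(0,0,W):
WYYYY
YYYYB
YGYGB
YGGGB
YGGGY
YYYYY
YYGGG
After op 3 fill(3,3,K) [8 cells changed]:
WYYYY
YYYYB
YKYKB
YKKKB
YKKKY
YYYYY
YYGGG

Answer: 8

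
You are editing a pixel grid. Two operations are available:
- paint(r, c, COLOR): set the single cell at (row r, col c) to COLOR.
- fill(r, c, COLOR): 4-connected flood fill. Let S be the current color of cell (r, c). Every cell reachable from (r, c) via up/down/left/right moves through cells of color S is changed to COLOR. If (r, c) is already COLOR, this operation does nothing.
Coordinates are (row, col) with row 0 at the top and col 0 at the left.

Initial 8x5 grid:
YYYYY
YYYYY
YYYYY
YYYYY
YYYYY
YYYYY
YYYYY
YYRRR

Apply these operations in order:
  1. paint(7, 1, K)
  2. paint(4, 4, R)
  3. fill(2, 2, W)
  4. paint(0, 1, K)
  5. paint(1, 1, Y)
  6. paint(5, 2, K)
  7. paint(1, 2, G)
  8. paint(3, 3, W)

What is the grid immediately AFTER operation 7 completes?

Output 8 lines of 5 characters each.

Answer: WKWWW
WYGWW
WWWWW
WWWWW
WWWWR
WWKWW
WWWWW
WKRRR

Derivation:
After op 1 paint(7,1,K):
YYYYY
YYYYY
YYYYY
YYYYY
YYYYY
YYYYY
YYYYY
YKRRR
After op 2 paint(4,4,R):
YYYYY
YYYYY
YYYYY
YYYYY
YYYYR
YYYYY
YYYYY
YKRRR
After op 3 fill(2,2,W) [35 cells changed]:
WWWWW
WWWWW
WWWWW
WWWWW
WWWWR
WWWWW
WWWWW
WKRRR
After op 4 paint(0,1,K):
WKWWW
WWWWW
WWWWW
WWWWW
WWWWR
WWWWW
WWWWW
WKRRR
After op 5 paint(1,1,Y):
WKWWW
WYWWW
WWWWW
WWWWW
WWWWR
WWWWW
WWWWW
WKRRR
After op 6 paint(5,2,K):
WKWWW
WYWWW
WWWWW
WWWWW
WWWWR
WWKWW
WWWWW
WKRRR
After op 7 paint(1,2,G):
WKWWW
WYGWW
WWWWW
WWWWW
WWWWR
WWKWW
WWWWW
WKRRR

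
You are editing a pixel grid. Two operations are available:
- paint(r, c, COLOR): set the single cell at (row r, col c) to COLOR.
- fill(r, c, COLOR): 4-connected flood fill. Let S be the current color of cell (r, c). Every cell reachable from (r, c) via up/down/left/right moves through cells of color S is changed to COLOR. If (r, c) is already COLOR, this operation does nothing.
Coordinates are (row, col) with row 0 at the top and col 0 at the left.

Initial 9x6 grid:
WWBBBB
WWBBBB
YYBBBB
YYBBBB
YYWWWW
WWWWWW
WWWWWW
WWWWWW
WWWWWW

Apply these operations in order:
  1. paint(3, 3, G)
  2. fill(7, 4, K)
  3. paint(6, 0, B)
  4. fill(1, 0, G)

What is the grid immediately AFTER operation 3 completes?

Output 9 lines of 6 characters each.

Answer: WWBBBB
WWBBBB
YYBBBB
YYBGBB
YYKKKK
KKKKKK
BKKKKK
KKKKKK
KKKKKK

Derivation:
After op 1 paint(3,3,G):
WWBBBB
WWBBBB
YYBBBB
YYBGBB
YYWWWW
WWWWWW
WWWWWW
WWWWWW
WWWWWW
After op 2 fill(7,4,K) [28 cells changed]:
WWBBBB
WWBBBB
YYBBBB
YYBGBB
YYKKKK
KKKKKK
KKKKKK
KKKKKK
KKKKKK
After op 3 paint(6,0,B):
WWBBBB
WWBBBB
YYBBBB
YYBGBB
YYKKKK
KKKKKK
BKKKKK
KKKKKK
KKKKKK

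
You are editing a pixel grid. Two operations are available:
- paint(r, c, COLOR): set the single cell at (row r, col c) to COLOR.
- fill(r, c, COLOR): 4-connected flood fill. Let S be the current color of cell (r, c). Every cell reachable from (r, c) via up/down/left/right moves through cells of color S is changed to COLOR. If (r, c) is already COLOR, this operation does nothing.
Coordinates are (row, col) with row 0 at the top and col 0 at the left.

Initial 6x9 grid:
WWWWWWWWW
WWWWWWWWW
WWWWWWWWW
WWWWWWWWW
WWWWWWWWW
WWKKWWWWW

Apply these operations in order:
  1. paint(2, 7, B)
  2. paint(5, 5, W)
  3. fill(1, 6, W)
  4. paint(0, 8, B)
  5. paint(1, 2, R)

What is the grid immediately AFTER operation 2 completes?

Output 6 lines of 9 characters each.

After op 1 paint(2,7,B):
WWWWWWWWW
WWWWWWWWW
WWWWWWWBW
WWWWWWWWW
WWWWWWWWW
WWKKWWWWW
After op 2 paint(5,5,W):
WWWWWWWWW
WWWWWWWWW
WWWWWWWBW
WWWWWWWWW
WWWWWWWWW
WWKKWWWWW

Answer: WWWWWWWWW
WWWWWWWWW
WWWWWWWBW
WWWWWWWWW
WWWWWWWWW
WWKKWWWWW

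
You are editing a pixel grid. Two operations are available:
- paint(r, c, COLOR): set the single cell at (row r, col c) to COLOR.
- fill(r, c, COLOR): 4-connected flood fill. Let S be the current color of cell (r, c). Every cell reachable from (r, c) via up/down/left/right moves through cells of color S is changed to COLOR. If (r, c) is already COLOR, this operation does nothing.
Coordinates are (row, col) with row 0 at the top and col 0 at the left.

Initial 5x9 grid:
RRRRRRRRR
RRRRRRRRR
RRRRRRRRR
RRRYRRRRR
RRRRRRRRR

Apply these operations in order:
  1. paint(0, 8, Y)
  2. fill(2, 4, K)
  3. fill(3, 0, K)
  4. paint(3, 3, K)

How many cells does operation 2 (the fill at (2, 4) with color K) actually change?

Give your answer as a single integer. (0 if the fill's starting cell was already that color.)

After op 1 paint(0,8,Y):
RRRRRRRRY
RRRRRRRRR
RRRRRRRRR
RRRYRRRRR
RRRRRRRRR
After op 2 fill(2,4,K) [43 cells changed]:
KKKKKKKKY
KKKKKKKKK
KKKKKKKKK
KKKYKKKKK
KKKKKKKKK

Answer: 43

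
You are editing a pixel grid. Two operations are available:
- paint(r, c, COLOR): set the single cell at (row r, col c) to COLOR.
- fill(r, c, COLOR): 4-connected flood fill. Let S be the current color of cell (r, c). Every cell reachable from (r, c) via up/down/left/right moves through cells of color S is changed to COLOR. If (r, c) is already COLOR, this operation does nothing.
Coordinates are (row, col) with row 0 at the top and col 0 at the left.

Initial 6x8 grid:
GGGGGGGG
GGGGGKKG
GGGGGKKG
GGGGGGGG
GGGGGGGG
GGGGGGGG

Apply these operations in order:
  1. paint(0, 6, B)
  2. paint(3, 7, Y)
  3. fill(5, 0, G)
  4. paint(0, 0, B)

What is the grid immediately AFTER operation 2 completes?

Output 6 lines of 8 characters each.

Answer: GGGGGGBG
GGGGGKKG
GGGGGKKG
GGGGGGGY
GGGGGGGG
GGGGGGGG

Derivation:
After op 1 paint(0,6,B):
GGGGGGBG
GGGGGKKG
GGGGGKKG
GGGGGGGG
GGGGGGGG
GGGGGGGG
After op 2 paint(3,7,Y):
GGGGGGBG
GGGGGKKG
GGGGGKKG
GGGGGGGY
GGGGGGGG
GGGGGGGG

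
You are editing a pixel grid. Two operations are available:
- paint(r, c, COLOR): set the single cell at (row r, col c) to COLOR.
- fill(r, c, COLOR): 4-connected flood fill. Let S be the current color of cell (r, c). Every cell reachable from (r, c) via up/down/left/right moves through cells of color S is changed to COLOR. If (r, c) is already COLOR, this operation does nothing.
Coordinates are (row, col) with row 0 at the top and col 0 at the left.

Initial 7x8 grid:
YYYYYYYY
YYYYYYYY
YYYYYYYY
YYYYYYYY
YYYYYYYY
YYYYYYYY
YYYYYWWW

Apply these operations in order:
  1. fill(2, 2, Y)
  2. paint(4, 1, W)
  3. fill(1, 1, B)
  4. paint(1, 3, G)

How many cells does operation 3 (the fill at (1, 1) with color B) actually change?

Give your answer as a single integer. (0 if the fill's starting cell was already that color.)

Answer: 52

Derivation:
After op 1 fill(2,2,Y) [0 cells changed]:
YYYYYYYY
YYYYYYYY
YYYYYYYY
YYYYYYYY
YYYYYYYY
YYYYYYYY
YYYYYWWW
After op 2 paint(4,1,W):
YYYYYYYY
YYYYYYYY
YYYYYYYY
YYYYYYYY
YWYYYYYY
YYYYYYYY
YYYYYWWW
After op 3 fill(1,1,B) [52 cells changed]:
BBBBBBBB
BBBBBBBB
BBBBBBBB
BBBBBBBB
BWBBBBBB
BBBBBBBB
BBBBBWWW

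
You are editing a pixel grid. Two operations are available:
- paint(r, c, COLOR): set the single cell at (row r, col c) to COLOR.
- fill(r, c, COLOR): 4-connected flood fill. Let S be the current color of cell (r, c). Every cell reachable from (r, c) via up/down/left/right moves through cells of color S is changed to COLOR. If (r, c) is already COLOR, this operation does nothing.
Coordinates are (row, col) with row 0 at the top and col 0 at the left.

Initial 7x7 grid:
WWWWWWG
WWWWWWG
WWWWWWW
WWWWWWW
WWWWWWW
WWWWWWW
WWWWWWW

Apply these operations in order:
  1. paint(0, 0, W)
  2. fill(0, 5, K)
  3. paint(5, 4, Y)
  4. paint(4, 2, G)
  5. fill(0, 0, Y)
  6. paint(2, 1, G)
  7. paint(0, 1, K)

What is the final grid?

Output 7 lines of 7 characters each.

After op 1 paint(0,0,W):
WWWWWWG
WWWWWWG
WWWWWWW
WWWWWWW
WWWWWWW
WWWWWWW
WWWWWWW
After op 2 fill(0,5,K) [47 cells changed]:
KKKKKKG
KKKKKKG
KKKKKKK
KKKKKKK
KKKKKKK
KKKKKKK
KKKKKKK
After op 3 paint(5,4,Y):
KKKKKKG
KKKKKKG
KKKKKKK
KKKKKKK
KKKKKKK
KKKKYKK
KKKKKKK
After op 4 paint(4,2,G):
KKKKKKG
KKKKKKG
KKKKKKK
KKKKKKK
KKGKKKK
KKKKYKK
KKKKKKK
After op 5 fill(0,0,Y) [45 cells changed]:
YYYYYYG
YYYYYYG
YYYYYYY
YYYYYYY
YYGYYYY
YYYYYYY
YYYYYYY
After op 6 paint(2,1,G):
YYYYYYG
YYYYYYG
YGYYYYY
YYYYYYY
YYGYYYY
YYYYYYY
YYYYYYY
After op 7 paint(0,1,K):
YKYYYYG
YYYYYYG
YGYYYYY
YYYYYYY
YYGYYYY
YYYYYYY
YYYYYYY

Answer: YKYYYYG
YYYYYYG
YGYYYYY
YYYYYYY
YYGYYYY
YYYYYYY
YYYYYYY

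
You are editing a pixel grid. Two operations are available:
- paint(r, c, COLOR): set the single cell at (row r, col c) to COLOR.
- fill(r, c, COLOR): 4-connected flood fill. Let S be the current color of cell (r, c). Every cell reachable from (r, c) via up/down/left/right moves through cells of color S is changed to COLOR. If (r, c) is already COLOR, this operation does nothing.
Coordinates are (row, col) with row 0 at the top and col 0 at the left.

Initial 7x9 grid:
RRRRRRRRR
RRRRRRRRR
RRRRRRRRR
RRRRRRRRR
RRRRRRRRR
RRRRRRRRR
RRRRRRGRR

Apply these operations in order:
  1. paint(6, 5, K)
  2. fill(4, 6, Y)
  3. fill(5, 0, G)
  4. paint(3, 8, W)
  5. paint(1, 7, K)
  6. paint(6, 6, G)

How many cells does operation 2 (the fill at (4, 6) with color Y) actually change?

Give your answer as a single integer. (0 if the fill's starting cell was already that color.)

After op 1 paint(6,5,K):
RRRRRRRRR
RRRRRRRRR
RRRRRRRRR
RRRRRRRRR
RRRRRRRRR
RRRRRRRRR
RRRRRKGRR
After op 2 fill(4,6,Y) [61 cells changed]:
YYYYYYYYY
YYYYYYYYY
YYYYYYYYY
YYYYYYYYY
YYYYYYYYY
YYYYYYYYY
YYYYYKGYY

Answer: 61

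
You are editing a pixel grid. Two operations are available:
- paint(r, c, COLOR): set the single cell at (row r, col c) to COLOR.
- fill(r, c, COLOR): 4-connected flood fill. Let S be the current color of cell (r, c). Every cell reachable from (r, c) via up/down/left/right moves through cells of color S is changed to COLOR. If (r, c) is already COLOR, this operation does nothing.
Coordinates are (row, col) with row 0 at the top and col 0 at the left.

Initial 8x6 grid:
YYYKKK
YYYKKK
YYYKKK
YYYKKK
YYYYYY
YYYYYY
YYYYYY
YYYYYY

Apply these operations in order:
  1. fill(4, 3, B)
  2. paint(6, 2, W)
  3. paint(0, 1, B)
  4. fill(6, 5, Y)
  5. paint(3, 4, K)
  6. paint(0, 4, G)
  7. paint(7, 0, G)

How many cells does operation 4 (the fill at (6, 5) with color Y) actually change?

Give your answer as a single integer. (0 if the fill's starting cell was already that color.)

Answer: 35

Derivation:
After op 1 fill(4,3,B) [36 cells changed]:
BBBKKK
BBBKKK
BBBKKK
BBBKKK
BBBBBB
BBBBBB
BBBBBB
BBBBBB
After op 2 paint(6,2,W):
BBBKKK
BBBKKK
BBBKKK
BBBKKK
BBBBBB
BBBBBB
BBWBBB
BBBBBB
After op 3 paint(0,1,B):
BBBKKK
BBBKKK
BBBKKK
BBBKKK
BBBBBB
BBBBBB
BBWBBB
BBBBBB
After op 4 fill(6,5,Y) [35 cells changed]:
YYYKKK
YYYKKK
YYYKKK
YYYKKK
YYYYYY
YYYYYY
YYWYYY
YYYYYY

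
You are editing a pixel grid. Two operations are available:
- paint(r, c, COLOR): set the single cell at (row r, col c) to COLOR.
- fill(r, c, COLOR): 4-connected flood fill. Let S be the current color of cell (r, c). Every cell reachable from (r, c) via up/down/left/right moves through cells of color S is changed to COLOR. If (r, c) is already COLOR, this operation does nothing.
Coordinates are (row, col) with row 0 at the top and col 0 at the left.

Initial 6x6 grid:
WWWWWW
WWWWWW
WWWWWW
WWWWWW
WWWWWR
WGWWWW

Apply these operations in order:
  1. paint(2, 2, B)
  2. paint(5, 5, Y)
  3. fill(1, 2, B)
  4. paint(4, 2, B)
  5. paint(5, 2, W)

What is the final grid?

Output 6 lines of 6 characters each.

After op 1 paint(2,2,B):
WWWWWW
WWWWWW
WWBWWW
WWWWWW
WWWWWR
WGWWWW
After op 2 paint(5,5,Y):
WWWWWW
WWWWWW
WWBWWW
WWWWWW
WWWWWR
WGWWWY
After op 3 fill(1,2,B) [32 cells changed]:
BBBBBB
BBBBBB
BBBBBB
BBBBBB
BBBBBR
BGBBBY
After op 4 paint(4,2,B):
BBBBBB
BBBBBB
BBBBBB
BBBBBB
BBBBBR
BGBBBY
After op 5 paint(5,2,W):
BBBBBB
BBBBBB
BBBBBB
BBBBBB
BBBBBR
BGWBBY

Answer: BBBBBB
BBBBBB
BBBBBB
BBBBBB
BBBBBR
BGWBBY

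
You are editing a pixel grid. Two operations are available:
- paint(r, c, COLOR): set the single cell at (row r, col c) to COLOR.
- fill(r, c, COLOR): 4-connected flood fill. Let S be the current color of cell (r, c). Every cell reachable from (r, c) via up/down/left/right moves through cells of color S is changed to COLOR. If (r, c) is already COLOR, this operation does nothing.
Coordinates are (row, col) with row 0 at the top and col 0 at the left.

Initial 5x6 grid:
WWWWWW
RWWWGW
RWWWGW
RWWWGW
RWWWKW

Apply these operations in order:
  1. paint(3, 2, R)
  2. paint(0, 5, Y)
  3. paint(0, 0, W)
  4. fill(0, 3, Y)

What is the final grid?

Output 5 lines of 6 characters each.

Answer: YYYYYY
RYYYGW
RYYYGW
RYRYGW
RYYYKW

Derivation:
After op 1 paint(3,2,R):
WWWWWW
RWWWGW
RWWWGW
RWRWGW
RWWWKW
After op 2 paint(0,5,Y):
WWWWWY
RWWWGW
RWWWGW
RWRWGW
RWWWKW
After op 3 paint(0,0,W):
WWWWWY
RWWWGW
RWWWGW
RWRWGW
RWWWKW
After op 4 fill(0,3,Y) [16 cells changed]:
YYYYYY
RYYYGW
RYYYGW
RYRYGW
RYYYKW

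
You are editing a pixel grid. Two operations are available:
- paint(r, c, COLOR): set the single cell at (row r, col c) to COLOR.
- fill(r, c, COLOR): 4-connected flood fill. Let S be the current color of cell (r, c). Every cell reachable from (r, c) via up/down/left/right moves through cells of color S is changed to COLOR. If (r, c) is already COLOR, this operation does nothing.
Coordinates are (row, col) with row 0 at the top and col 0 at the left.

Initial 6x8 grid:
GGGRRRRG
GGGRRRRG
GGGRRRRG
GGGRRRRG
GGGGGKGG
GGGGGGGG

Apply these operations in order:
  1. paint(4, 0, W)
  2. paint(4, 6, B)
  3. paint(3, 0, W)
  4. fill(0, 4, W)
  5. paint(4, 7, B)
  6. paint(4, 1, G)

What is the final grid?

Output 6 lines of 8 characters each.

After op 1 paint(4,0,W):
GGGRRRRG
GGGRRRRG
GGGRRRRG
GGGRRRRG
WGGGGKGG
GGGGGGGG
After op 2 paint(4,6,B):
GGGRRRRG
GGGRRRRG
GGGRRRRG
GGGRRRRG
WGGGGKBG
GGGGGGGG
After op 3 paint(3,0,W):
GGGRRRRG
GGGRRRRG
GGGRRRRG
WGGRRRRG
WGGGGKBG
GGGGGGGG
After op 4 fill(0,4,W) [16 cells changed]:
GGGWWWWG
GGGWWWWG
GGGWWWWG
WGGWWWWG
WGGGGKBG
GGGGGGGG
After op 5 paint(4,7,B):
GGGWWWWG
GGGWWWWG
GGGWWWWG
WGGWWWWG
WGGGGKBB
GGGGGGGG
After op 6 paint(4,1,G):
GGGWWWWG
GGGWWWWG
GGGWWWWG
WGGWWWWG
WGGGGKBB
GGGGGGGG

Answer: GGGWWWWG
GGGWWWWG
GGGWWWWG
WGGWWWWG
WGGGGKBB
GGGGGGGG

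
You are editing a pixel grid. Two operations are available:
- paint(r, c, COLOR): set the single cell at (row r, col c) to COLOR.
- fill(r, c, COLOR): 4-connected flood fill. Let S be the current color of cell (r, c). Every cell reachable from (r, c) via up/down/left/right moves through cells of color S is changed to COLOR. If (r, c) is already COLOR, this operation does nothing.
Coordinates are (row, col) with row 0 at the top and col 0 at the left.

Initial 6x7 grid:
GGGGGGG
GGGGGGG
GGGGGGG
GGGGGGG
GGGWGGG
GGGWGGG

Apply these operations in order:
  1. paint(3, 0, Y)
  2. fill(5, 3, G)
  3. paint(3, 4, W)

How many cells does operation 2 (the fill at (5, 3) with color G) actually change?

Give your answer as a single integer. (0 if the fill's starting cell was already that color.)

After op 1 paint(3,0,Y):
GGGGGGG
GGGGGGG
GGGGGGG
YGGGGGG
GGGWGGG
GGGWGGG
After op 2 fill(5,3,G) [2 cells changed]:
GGGGGGG
GGGGGGG
GGGGGGG
YGGGGGG
GGGGGGG
GGGGGGG

Answer: 2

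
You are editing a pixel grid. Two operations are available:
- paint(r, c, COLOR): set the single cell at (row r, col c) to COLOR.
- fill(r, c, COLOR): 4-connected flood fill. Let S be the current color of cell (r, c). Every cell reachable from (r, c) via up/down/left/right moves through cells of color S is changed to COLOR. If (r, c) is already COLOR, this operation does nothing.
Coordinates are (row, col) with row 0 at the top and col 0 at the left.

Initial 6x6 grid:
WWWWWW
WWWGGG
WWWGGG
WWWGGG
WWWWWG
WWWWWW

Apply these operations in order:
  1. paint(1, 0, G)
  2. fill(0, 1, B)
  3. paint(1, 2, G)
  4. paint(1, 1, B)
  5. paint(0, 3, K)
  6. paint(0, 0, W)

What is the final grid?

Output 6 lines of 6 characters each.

Answer: WBBKBB
GBGGGG
BBBGGG
BBBGGG
BBBBBG
BBBBBB

Derivation:
After op 1 paint(1,0,G):
WWWWWW
GWWGGG
WWWGGG
WWWGGG
WWWWWG
WWWWWW
After op 2 fill(0,1,B) [25 cells changed]:
BBBBBB
GBBGGG
BBBGGG
BBBGGG
BBBBBG
BBBBBB
After op 3 paint(1,2,G):
BBBBBB
GBGGGG
BBBGGG
BBBGGG
BBBBBG
BBBBBB
After op 4 paint(1,1,B):
BBBBBB
GBGGGG
BBBGGG
BBBGGG
BBBBBG
BBBBBB
After op 5 paint(0,3,K):
BBBKBB
GBGGGG
BBBGGG
BBBGGG
BBBBBG
BBBBBB
After op 6 paint(0,0,W):
WBBKBB
GBGGGG
BBBGGG
BBBGGG
BBBBBG
BBBBBB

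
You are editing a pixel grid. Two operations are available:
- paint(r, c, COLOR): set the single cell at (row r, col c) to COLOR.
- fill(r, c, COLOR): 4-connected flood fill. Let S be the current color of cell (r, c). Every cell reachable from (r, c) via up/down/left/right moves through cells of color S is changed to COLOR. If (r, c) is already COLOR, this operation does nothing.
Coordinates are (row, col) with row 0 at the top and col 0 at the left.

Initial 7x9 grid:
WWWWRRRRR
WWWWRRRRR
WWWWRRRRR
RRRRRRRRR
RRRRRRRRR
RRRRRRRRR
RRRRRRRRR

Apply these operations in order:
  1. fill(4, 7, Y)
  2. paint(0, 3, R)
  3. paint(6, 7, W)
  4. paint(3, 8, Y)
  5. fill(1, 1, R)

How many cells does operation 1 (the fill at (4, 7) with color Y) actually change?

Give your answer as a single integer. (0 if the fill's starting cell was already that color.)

After op 1 fill(4,7,Y) [51 cells changed]:
WWWWYYYYY
WWWWYYYYY
WWWWYYYYY
YYYYYYYYY
YYYYYYYYY
YYYYYYYYY
YYYYYYYYY

Answer: 51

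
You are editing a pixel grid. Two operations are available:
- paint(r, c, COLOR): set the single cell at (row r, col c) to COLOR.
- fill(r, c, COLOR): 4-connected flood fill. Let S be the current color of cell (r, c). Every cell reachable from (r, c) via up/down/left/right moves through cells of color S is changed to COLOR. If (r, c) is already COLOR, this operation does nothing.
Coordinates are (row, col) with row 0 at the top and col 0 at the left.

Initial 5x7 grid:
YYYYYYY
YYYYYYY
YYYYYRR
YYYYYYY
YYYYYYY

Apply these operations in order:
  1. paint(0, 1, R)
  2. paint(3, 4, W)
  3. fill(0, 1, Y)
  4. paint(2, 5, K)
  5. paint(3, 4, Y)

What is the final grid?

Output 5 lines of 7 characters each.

After op 1 paint(0,1,R):
YRYYYYY
YYYYYYY
YYYYYRR
YYYYYYY
YYYYYYY
After op 2 paint(3,4,W):
YRYYYYY
YYYYYYY
YYYYYRR
YYYYWYY
YYYYYYY
After op 3 fill(0,1,Y) [1 cells changed]:
YYYYYYY
YYYYYYY
YYYYYRR
YYYYWYY
YYYYYYY
After op 4 paint(2,5,K):
YYYYYYY
YYYYYYY
YYYYYKR
YYYYWYY
YYYYYYY
After op 5 paint(3,4,Y):
YYYYYYY
YYYYYYY
YYYYYKR
YYYYYYY
YYYYYYY

Answer: YYYYYYY
YYYYYYY
YYYYYKR
YYYYYYY
YYYYYYY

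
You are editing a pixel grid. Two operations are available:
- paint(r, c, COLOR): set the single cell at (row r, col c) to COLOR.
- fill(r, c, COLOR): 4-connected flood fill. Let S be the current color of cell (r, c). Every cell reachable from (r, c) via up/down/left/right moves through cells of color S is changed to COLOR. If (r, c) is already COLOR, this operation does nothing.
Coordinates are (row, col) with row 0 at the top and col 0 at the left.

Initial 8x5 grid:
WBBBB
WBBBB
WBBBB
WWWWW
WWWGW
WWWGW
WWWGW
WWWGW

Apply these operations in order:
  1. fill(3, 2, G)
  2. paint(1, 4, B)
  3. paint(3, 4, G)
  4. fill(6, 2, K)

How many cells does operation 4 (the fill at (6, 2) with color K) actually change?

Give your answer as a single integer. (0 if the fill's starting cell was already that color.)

Answer: 28

Derivation:
After op 1 fill(3,2,G) [24 cells changed]:
GBBBB
GBBBB
GBBBB
GGGGG
GGGGG
GGGGG
GGGGG
GGGGG
After op 2 paint(1,4,B):
GBBBB
GBBBB
GBBBB
GGGGG
GGGGG
GGGGG
GGGGG
GGGGG
After op 3 paint(3,4,G):
GBBBB
GBBBB
GBBBB
GGGGG
GGGGG
GGGGG
GGGGG
GGGGG
After op 4 fill(6,2,K) [28 cells changed]:
KBBBB
KBBBB
KBBBB
KKKKK
KKKKK
KKKKK
KKKKK
KKKKK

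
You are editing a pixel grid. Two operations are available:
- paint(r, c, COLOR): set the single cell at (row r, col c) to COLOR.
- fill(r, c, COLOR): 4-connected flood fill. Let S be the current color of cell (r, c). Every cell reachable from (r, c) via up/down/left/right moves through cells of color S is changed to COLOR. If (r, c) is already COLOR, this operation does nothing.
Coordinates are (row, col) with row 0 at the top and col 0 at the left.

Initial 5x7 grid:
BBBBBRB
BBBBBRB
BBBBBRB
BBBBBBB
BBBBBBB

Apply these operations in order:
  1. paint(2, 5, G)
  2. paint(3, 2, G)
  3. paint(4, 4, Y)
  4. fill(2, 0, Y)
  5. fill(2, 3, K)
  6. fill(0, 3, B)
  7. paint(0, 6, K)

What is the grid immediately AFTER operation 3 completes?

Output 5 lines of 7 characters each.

Answer: BBBBBRB
BBBBBRB
BBBBBGB
BBGBBBB
BBBBYBB

Derivation:
After op 1 paint(2,5,G):
BBBBBRB
BBBBBRB
BBBBBGB
BBBBBBB
BBBBBBB
After op 2 paint(3,2,G):
BBBBBRB
BBBBBRB
BBBBBGB
BBGBBBB
BBBBBBB
After op 3 paint(4,4,Y):
BBBBBRB
BBBBBRB
BBBBBGB
BBGBBBB
BBBBYBB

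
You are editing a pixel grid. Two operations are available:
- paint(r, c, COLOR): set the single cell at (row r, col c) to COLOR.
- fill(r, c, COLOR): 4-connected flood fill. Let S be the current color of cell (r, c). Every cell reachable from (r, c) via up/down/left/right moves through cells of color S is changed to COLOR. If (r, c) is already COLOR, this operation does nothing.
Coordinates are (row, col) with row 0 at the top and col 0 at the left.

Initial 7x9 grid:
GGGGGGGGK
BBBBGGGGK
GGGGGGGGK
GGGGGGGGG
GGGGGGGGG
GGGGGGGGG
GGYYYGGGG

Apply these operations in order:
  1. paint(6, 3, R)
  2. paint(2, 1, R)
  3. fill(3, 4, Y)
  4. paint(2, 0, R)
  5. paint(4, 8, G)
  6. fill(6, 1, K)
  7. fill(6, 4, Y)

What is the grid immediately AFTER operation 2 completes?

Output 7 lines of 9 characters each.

Answer: GGGGGGGGK
BBBBGGGGK
GRGGGGGGK
GGGGGGGGG
GGGGGGGGG
GGGGGGGGG
GGYRYGGGG

Derivation:
After op 1 paint(6,3,R):
GGGGGGGGK
BBBBGGGGK
GGGGGGGGK
GGGGGGGGG
GGGGGGGGG
GGGGGGGGG
GGYRYGGGG
After op 2 paint(2,1,R):
GGGGGGGGK
BBBBGGGGK
GRGGGGGGK
GGGGGGGGG
GGGGGGGGG
GGGGGGGGG
GGYRYGGGG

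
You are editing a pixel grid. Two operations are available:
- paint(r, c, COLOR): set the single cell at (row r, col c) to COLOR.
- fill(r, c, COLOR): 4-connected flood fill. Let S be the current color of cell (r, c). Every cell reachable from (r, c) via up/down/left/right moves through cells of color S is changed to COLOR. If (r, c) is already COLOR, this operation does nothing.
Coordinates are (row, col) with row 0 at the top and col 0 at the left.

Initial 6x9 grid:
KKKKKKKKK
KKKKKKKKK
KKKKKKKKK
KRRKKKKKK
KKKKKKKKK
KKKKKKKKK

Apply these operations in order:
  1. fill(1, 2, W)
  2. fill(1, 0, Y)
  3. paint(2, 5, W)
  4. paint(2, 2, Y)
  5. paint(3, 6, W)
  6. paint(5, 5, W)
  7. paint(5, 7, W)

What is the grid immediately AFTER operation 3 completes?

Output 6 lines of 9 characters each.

Answer: YYYYYYYYY
YYYYYYYYY
YYYYYWYYY
YRRYYYYYY
YYYYYYYYY
YYYYYYYYY

Derivation:
After op 1 fill(1,2,W) [52 cells changed]:
WWWWWWWWW
WWWWWWWWW
WWWWWWWWW
WRRWWWWWW
WWWWWWWWW
WWWWWWWWW
After op 2 fill(1,0,Y) [52 cells changed]:
YYYYYYYYY
YYYYYYYYY
YYYYYYYYY
YRRYYYYYY
YYYYYYYYY
YYYYYYYYY
After op 3 paint(2,5,W):
YYYYYYYYY
YYYYYYYYY
YYYYYWYYY
YRRYYYYYY
YYYYYYYYY
YYYYYYYYY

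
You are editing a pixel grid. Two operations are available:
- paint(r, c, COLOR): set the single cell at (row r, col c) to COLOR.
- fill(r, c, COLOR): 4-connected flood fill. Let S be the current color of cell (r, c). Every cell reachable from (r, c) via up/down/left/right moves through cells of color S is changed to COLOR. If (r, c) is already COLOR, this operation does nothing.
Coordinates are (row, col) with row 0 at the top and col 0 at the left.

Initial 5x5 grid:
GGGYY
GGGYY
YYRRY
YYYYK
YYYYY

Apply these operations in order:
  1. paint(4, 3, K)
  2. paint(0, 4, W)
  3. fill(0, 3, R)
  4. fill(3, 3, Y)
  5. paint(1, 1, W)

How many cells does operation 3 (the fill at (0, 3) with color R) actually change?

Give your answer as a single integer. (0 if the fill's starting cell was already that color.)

Answer: 4

Derivation:
After op 1 paint(4,3,K):
GGGYY
GGGYY
YYRRY
YYYYK
YYYKY
After op 2 paint(0,4,W):
GGGYW
GGGYY
YYRRY
YYYYK
YYYKY
After op 3 fill(0,3,R) [4 cells changed]:
GGGRW
GGGRR
YYRRR
YYYYK
YYYKY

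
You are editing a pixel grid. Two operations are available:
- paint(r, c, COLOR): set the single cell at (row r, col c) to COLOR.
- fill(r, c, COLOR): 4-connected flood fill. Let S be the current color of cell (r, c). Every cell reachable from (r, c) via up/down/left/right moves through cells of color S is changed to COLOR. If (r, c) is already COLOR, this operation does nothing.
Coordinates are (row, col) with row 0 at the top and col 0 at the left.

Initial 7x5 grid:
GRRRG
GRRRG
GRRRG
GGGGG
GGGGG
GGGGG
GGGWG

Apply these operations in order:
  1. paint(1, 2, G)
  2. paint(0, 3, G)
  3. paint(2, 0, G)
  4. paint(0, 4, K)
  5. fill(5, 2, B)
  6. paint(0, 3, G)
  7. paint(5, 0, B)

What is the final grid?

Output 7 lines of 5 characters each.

After op 1 paint(1,2,G):
GRRRG
GRGRG
GRRRG
GGGGG
GGGGG
GGGGG
GGGWG
After op 2 paint(0,3,G):
GRRGG
GRGRG
GRRRG
GGGGG
GGGGG
GGGGG
GGGWG
After op 3 paint(2,0,G):
GRRGG
GRGRG
GRRRG
GGGGG
GGGGG
GGGGG
GGGWG
After op 4 paint(0,4,K):
GRRGK
GRGRG
GRRRG
GGGGG
GGGGG
GGGGG
GGGWG
After op 5 fill(5,2,B) [24 cells changed]:
BRRGK
BRGRB
BRRRB
BBBBB
BBBBB
BBBBB
BBBWB
After op 6 paint(0,3,G):
BRRGK
BRGRB
BRRRB
BBBBB
BBBBB
BBBBB
BBBWB
After op 7 paint(5,0,B):
BRRGK
BRGRB
BRRRB
BBBBB
BBBBB
BBBBB
BBBWB

Answer: BRRGK
BRGRB
BRRRB
BBBBB
BBBBB
BBBBB
BBBWB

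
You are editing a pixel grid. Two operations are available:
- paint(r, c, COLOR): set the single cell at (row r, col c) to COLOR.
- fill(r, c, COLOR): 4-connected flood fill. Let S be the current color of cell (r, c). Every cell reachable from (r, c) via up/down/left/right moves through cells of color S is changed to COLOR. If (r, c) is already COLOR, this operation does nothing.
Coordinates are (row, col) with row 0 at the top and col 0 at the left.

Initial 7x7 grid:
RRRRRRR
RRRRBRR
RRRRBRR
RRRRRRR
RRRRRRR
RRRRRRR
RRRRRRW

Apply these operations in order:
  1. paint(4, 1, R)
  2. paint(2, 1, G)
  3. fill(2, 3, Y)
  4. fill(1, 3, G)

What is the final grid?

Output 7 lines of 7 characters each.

Answer: GGGGGGG
GGGGBGG
GGGGBGG
GGGGGGG
GGGGGGG
GGGGGGG
GGGGGGW

Derivation:
After op 1 paint(4,1,R):
RRRRRRR
RRRRBRR
RRRRBRR
RRRRRRR
RRRRRRR
RRRRRRR
RRRRRRW
After op 2 paint(2,1,G):
RRRRRRR
RRRRBRR
RGRRBRR
RRRRRRR
RRRRRRR
RRRRRRR
RRRRRRW
After op 3 fill(2,3,Y) [45 cells changed]:
YYYYYYY
YYYYBYY
YGYYBYY
YYYYYYY
YYYYYYY
YYYYYYY
YYYYYYW
After op 4 fill(1,3,G) [45 cells changed]:
GGGGGGG
GGGGBGG
GGGGBGG
GGGGGGG
GGGGGGG
GGGGGGG
GGGGGGW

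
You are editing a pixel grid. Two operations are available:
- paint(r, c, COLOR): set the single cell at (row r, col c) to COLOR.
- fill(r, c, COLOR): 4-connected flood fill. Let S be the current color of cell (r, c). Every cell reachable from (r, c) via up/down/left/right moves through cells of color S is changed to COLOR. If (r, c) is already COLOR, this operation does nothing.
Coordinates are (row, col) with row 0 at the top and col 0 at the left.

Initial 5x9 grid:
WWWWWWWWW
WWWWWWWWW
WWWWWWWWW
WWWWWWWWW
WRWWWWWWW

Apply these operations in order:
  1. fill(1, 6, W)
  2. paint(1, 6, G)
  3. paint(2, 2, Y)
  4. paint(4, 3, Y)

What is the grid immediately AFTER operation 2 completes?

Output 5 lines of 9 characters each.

After op 1 fill(1,6,W) [0 cells changed]:
WWWWWWWWW
WWWWWWWWW
WWWWWWWWW
WWWWWWWWW
WRWWWWWWW
After op 2 paint(1,6,G):
WWWWWWWWW
WWWWWWGWW
WWWWWWWWW
WWWWWWWWW
WRWWWWWWW

Answer: WWWWWWWWW
WWWWWWGWW
WWWWWWWWW
WWWWWWWWW
WRWWWWWWW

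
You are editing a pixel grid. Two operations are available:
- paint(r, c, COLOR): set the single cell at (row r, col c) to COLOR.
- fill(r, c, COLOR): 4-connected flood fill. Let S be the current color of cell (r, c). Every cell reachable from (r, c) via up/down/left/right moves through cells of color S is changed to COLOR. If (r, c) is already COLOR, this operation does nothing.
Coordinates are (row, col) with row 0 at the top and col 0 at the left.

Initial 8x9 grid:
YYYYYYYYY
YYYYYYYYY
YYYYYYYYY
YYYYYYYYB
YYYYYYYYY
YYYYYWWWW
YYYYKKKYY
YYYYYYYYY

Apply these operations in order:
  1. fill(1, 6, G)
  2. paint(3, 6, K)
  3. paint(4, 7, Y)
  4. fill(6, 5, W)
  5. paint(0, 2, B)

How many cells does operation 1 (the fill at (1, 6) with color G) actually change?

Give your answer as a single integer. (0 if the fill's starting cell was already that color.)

Answer: 64

Derivation:
After op 1 fill(1,6,G) [64 cells changed]:
GGGGGGGGG
GGGGGGGGG
GGGGGGGGG
GGGGGGGGB
GGGGGGGGG
GGGGGWWWW
GGGGKKKGG
GGGGGGGGG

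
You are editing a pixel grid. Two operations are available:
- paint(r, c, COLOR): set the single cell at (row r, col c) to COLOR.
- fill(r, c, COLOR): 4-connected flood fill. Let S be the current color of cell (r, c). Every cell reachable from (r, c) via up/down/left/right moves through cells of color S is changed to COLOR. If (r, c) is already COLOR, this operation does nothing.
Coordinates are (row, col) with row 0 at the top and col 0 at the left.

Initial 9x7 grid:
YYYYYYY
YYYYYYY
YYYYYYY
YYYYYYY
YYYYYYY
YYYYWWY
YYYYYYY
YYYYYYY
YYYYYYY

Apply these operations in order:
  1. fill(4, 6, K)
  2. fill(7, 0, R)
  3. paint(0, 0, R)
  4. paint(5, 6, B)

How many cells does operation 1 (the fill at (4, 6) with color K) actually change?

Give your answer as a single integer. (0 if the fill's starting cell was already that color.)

Answer: 61

Derivation:
After op 1 fill(4,6,K) [61 cells changed]:
KKKKKKK
KKKKKKK
KKKKKKK
KKKKKKK
KKKKKKK
KKKKWWK
KKKKKKK
KKKKKKK
KKKKKKK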